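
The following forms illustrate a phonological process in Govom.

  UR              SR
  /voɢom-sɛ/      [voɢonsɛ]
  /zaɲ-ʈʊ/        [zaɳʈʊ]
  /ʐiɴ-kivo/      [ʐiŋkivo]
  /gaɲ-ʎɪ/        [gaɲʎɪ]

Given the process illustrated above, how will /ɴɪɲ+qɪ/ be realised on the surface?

The data show regressive place assimilation: /m/ → [n] before /s/; /ɲ/ → [ɳ] before /ʈ/; /ɴ/ → [ŋ] before /k/. In each pair only place changes, matching the following consonant, while manner and voice stay constant.
Nothing changes in [gaɲʎɪ]: there the adjacent consonants already agree in place (/ɲ/ and /ʎ/ are both palatal), so this form is consistent with the same rule.
The rule targets /ɲ/ (voiced palatal nasal), which sits before the trigger /q/ (uvular).
The voiced uvular nasal is [ɴ], so /ɲ/ → [ɴ].

[ɴɪɴqɪ]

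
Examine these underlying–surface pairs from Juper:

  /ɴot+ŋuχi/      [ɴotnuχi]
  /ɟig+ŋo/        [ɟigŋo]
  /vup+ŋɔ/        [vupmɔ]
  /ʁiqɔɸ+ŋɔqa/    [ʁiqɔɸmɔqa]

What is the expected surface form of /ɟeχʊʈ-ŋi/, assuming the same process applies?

[ɟeχʊʈɳi]

The data show progressive place assimilation: /ŋ/ → [n] after /t/; /ŋ/ → [m] after /p/; /ŋ/ → [m] after /ɸ/. In each pair only place changes, matching the preceding consonant, while manner and voice stay constant.
Nothing changes in [ɟigŋo]: there the adjacent consonants already agree in place (/ŋ/ and /g/ are both velar), so this form is consistent with the same rule.
The rule targets /ŋ/ (voiced velar nasal), which sits after the trigger /ʈ/ (retroflex).
Changing only its place to retroflex gives [ɳ] — the voiced retroflex nasal.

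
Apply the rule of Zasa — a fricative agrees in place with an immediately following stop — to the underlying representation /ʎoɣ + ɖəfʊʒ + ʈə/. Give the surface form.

The rule targets /ɣ/ (voiced velar fricative), which sits before the trigger /ɖ/ (retroflex).
The voiced retroflex fricative is [ʐ], so /ɣ/ → [ʐ].
The same rule applies at the second boundary: /ʒ/ → [ʐ] next to /ʈ/.

[ʎoʐɖəfʊʐʈə]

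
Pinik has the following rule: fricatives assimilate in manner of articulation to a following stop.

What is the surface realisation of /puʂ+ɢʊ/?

/ʂ/ is a voiceless retroflex fricative. The following trigger /ɢ/ is a stop, so /ʂ/ must become a stop as well.
The voiceless retroflex stop is [ʈ], so /ʂ/ → [ʈ].

[puʈɢʊ]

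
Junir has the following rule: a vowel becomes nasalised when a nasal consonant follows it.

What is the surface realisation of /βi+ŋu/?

[βĩŋu]

The vowel /i/ is adjacent to the following nasal /ŋ/, so it acquires [+nasal] and surfaces as [ĩ].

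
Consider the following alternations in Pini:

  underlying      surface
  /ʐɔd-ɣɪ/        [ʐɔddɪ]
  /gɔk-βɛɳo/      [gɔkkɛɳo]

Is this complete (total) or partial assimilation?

Comparing underlying and surface forms, /ɣ/ → [d] is the alternation; the neighbouring /d/ is constant.
The output [d] is identical to the trigger /d/ — every feature (place, manner, voicing) has been copied — so this is total assimilation.
The remaining alternation confirms this: /β/ → [k] after /k/ — in each case the output is a copy of the preceding consonant.

total assimilation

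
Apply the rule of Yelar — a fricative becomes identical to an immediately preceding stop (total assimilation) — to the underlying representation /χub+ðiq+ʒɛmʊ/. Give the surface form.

[χubbiqqɛmʊ]

/ð/ is the segment targeted by the rule; it sits immediately after /b/, so it assimilates completely and surfaces as [b].
At the second juncture, /ʒ/ likewise becomes [q] adjacent to /q/.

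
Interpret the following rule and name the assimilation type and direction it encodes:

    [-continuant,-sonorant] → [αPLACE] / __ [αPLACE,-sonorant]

regressive place assimilation

The shared variable α links the value of the place features (abbreviated [PLACE]) on the target to the same value on the neighbouring segment, so place is the feature that assimilates.
The conditioning segment sits to the right of the focus bar, meaning the trigger follows the segment that changes — regressive assimilation.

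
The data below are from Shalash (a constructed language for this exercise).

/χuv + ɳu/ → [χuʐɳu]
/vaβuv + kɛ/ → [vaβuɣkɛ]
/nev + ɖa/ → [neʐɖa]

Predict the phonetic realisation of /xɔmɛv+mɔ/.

[xɔmɛβmɔ]

The data show regressive place assimilation: /v/ → [ʐ] before /ɳ/; /v/ → [ɣ] before /k/; /v/ → [ʐ] before /ɖ/. In each pair only place changes, matching the following consonant, while manner and voice stay constant.
/v/ is a voiced labiodental fricative. The following trigger /m/ is bilabial, so /v/ must become bilabial as well.
Changing only its place to bilabial gives [β] — the voiced bilabial fricative.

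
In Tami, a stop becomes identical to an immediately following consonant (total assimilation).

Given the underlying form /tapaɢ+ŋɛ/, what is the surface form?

/ɢ/ is the segment targeted by the rule; it sits immediately before /ŋ/, so it assimilates completely and surfaces as [ŋ].

[tapaŋŋɛ]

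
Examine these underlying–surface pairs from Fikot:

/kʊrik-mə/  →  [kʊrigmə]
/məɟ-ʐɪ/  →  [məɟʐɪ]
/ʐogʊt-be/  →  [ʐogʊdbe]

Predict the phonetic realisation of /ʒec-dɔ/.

[ʒeɟdɔ]

The data show regressive voicing assimilation: /k/ → [g] before /m/; /t/ → [d] before /b/. In each pair only voicing changes, matching the following consonant, while place and manner stay constant.
Nothing changes in [məɟʐɪ]: there the adjacent consonants already agree in voicing (/ɟ/ and /ʐ/ are both voiced), so this form is consistent with the same rule.
/c/ is a voiceless palatal stop. The following trigger /d/ is voiced, so /c/ must become voiced as well.
The voiced palatal stop is [ɟ], so /c/ → [ɟ].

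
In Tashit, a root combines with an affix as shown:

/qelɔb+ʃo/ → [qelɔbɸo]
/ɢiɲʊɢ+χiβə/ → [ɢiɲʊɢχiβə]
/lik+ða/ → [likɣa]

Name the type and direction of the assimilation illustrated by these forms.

progressive place assimilation

The segment that alternates is /ʃ/, which surfaces as [ɸ] when adjacent to /b/.
The change postalveolar → bilabial matches the place of the preceding /b/, identifying this as place assimilation.
Manner and voice are unchanged, so the assimilation is partial, not total.
The other alternating form patterns the same way: /ð/ → [ɣ] after /k/ (dental → velar, matching velar) — only place changes, and always toward the preceding segment.
No alternation appears in [ɢiɲʊɢχiβə]: there the adjacent consonants already agree in place (/χ/ and /ɢ/ are both uvular), so this form is consistent with the same rule.
The trigger is the preceding segment, so the direction is progressive (perseverative).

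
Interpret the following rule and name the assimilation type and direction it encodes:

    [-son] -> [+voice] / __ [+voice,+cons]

The target ([-son], obstruents) acquires [+voice] next to a voiced consonant ([+voice,+cons]) — it takes on the voicing of its neighbour, so the feature that spreads is voicing.
Since the environment is written after the underscore, the trigger follows the target; the direction is regressive.

regressive voicing assimilation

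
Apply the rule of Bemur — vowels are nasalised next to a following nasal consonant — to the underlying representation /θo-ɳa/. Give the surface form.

The vowel /o/ is adjacent to the following nasal /ɳ/, so it acquires [+nasal] and surfaces as [õ].

[θõɳa]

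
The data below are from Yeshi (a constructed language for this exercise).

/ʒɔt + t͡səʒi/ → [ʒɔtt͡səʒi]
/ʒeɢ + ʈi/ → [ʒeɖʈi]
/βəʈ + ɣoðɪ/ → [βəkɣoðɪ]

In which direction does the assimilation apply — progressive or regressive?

regressive

Comparing underlying and surface forms, /ɢ/ → [ɖ] is the alternation; the neighbouring /ʈ/ is constant.
/ɢ/ is uvular while /ʈ/ is retroflex; the output [ɖ] is retroflex, matching the trigger — so the feature that spreads is place.
The other alternating form patterns the same way: /ʈ/ → [k] before /ɣ/ (retroflex → velar, matching velar) — only place changes, and always toward the following segment.
Nothing changes in [ʒɔtt͡səʒi]: there the adjacent consonants already agree in place (/t/ and /t͡s/ are both alveolar), so this form is consistent with the same rule.
Since the segment that changes precedes the conditioning segment, the assimilation is regressive.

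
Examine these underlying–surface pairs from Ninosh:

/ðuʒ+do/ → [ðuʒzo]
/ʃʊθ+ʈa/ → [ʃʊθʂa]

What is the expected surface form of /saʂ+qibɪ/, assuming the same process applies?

The data show progressive manner assimilation: /d/ → [z] after /ʒ/; /ʈ/ → [ʂ] after /θ/. In each pair only manner changes, matching the preceding consonant, while place and voice stay constant.
/q/ is a voiceless uvular stop. The preceding trigger /ʂ/ is a fricative, so /q/ must become a fricative as well.
The voiceless uvular fricative is [χ], so /q/ → [χ].

[saʂχibɪ]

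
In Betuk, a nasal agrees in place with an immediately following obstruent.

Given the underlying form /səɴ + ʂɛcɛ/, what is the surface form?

The rule targets /ɴ/ (voiced uvular nasal), which sits before the trigger /ʂ/ (retroflex).
A voiced retroflex nasal is [ɳ], so the surface segment is [ɳ].

[səɳʂɛcɛ]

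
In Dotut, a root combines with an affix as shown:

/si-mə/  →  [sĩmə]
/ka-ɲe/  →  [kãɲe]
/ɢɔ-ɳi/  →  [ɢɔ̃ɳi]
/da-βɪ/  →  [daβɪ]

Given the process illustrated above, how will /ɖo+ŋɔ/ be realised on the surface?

The data show regressive nasality assimilation (vowel nasalisation): /i/ → [ĩ] before /m/; /a/ → [ã] before /ɲ/; /ɔ/ → [ɔ̃] before /ɳ/ — a vowel is nasalised by an immediately following nasal consonant.
No change occurs in [daβɪ] because the vowel at the boundary is adjacent to an oral consonant, not a nasal (/a/ next to /β/).
/o/ sits next to the nasal /ŋ/ and is therefore nasalised to [õ].

[ɖõŋɔ]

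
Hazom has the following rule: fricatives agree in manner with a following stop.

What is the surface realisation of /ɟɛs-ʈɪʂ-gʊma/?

The rule targets /s/ (voiceless alveolar fricative), which sits before the trigger /ʈ/ (stop).
Changing only its manner to stop gives [t] — the voiceless alveolar stop.
At the second juncture, /ʂ/ likewise becomes [ʈ] adjacent to /g/.

[ɟɛtʈɪʈgʊma]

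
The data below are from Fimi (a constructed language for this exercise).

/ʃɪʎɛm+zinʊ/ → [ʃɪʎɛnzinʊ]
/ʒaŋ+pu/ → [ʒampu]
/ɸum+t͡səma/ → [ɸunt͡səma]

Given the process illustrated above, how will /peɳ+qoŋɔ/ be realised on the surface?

The data show regressive place assimilation: /m/ → [n] before /z/; /ŋ/ → [m] before /p/; /m/ → [n] before /t͡s/. In each pair only place changes, matching the following consonant, while manner and voice stay constant.
The rule targets /ɳ/ (voiced retroflex nasal), which sits before the trigger /q/ (uvular).
A voiced uvular nasal is [ɴ], so the surface segment is [ɴ].

[peɴqoŋɔ]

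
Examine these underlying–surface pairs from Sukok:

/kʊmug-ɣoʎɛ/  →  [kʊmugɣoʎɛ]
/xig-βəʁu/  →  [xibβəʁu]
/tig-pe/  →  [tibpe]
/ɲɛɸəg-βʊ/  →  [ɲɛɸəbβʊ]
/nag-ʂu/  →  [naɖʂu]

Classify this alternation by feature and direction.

Underlying /g/ is realised as [b] next to /β/; /β/ itself does not change.
The change velar → bilabial matches the place of the following /β/, identifying this as place assimilation.
Manner and voice are unchanged, so the assimilation is partial, not total.
Checking the remaining alternations: /g/ → [b] before /p/ (velar → bilabial, matching bilabial); /g/ → [ɖ] before /ʂ/ (velar → retroflex, matching retroflex) — only place changes, and always toward the following segment.
No alternation appears in [kʊmugɣoʎɛ]: there the adjacent consonants already agree in place (/g/ and /ɣ/ are both velar), so this form is consistent with the same rule.
The trigger is the following segment, so the direction is regressive (anticipatory).

regressive place assimilation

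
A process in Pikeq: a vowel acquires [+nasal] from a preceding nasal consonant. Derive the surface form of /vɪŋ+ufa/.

[vɪŋũfa]

/u/ sits next to the nasal /ŋ/ and is therefore nasalised to [ũ].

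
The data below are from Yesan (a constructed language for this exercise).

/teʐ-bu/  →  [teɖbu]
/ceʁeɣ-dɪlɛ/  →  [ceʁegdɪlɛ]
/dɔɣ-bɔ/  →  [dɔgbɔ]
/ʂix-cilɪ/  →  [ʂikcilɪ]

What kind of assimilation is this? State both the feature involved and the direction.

regressive manner assimilation

The segment that alternates is /ʐ/, which surfaces as [ɖ] when adjacent to /b/.
The change fricative → stop matches the manner of the following /b/, identifying this as manner assimilation.
Place and voice are unchanged, so the assimilation is partial, not total.
The other alternating forms pattern the same way: /ɣ/ → [g] before /d/ (fricative → stop, matching a stop); /ɣ/ → [g] before /b/ (fricative → stop, matching a stop); /x/ → [k] before /c/ (fricative → stop, matching a stop) — only manner changes, and always toward the following segment.
Since the segment that changes precedes the conditioning segment, the assimilation is regressive.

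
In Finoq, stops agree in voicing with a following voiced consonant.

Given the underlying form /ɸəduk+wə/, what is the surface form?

The rule targets /k/ (voiceless velar stop), which sits before the trigger /w/ (voiced).
Changing only its voicing to voiced gives [g] — the voiced velar stop.

[ɸədugwə]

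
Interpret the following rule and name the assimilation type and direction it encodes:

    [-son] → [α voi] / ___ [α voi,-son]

regressive voicing assimilation

The shared variable α links the value of [voi] on the target to the same value on the neighbouring segment, so voicing is the feature that assimilates.
The conditioning segment sits to the right of the focus bar, meaning the trigger follows the segment that changes — regressive assimilation.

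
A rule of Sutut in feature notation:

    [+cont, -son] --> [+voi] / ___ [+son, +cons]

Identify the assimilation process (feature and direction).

The structural change is [+voi], and the conditioning segment [+son, +cons] (a sonorant consonant) is itself voiced, so the target comes to share the voicing of its neighbour — voicing assimilation.
The conditioning segment sits to the right of the focus bar, meaning the trigger follows the segment that changes — regressive assimilation.

regressive voicing assimilation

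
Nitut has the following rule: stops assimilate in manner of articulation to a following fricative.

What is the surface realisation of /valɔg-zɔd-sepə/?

[valɔɣzɔzsepə]

/g/ is a voiced velar stop. The following trigger /z/ is a fricative, so /g/ must become a fricative as well.
A voiced velar fricative is [ɣ], so the surface segment is [ɣ].
The same rule applies at the second boundary: /d/ → [z] next to /s/.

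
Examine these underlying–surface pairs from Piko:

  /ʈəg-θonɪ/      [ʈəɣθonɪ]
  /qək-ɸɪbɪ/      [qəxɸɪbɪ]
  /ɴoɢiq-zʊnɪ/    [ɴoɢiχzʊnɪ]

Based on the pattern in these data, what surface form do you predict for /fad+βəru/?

The data show regressive manner assimilation: /g/ → [ɣ] before /θ/; /k/ → [x] before /ɸ/; /q/ → [χ] before /z/. In each pair only manner changes, matching the following consonant, while place and voice stay constant.
/d/ is a voiced alveolar stop. The following trigger /β/ is a fricative, so /d/ must become a fricative as well.
A voiced alveolar fricative is [z], so the surface segment is [z].

[fazβəru]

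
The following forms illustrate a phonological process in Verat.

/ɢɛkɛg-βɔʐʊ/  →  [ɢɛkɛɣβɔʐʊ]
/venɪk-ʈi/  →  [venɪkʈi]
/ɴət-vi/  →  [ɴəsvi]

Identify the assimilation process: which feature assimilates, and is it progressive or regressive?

regressive manner assimilation

Comparing underlying and surface forms, /g/ → [ɣ] is the alternation; the neighbouring /β/ is constant.
/g/ is a stop while /β/ is a fricative; the output [ɣ] is a fricative, matching the trigger — so the feature that spreads is manner.
Place and voice are unchanged, so the assimilation is partial, not total.
The other alternating form patterns the same way: /t/ → [s] before /v/ (stop → fricative, matching a fricative) — only manner changes, and always toward the following segment.
No alternation appears in [venɪkʈi]: there the adjacent consonants already agree in manner (/k/ and /ʈ/ are both stops), so this form is consistent with the same rule.
Since the segment that changes precedes the conditioning segment, the assimilation is regressive.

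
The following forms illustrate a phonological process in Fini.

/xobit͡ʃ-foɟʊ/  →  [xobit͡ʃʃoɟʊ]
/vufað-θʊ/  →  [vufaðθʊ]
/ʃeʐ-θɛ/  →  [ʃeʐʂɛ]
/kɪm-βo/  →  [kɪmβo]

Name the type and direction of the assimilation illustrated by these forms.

Underlying /f/ is realised as [ʃ] next to /t͡ʃ/; /t͡ʃ/ itself does not change.
/f/ is labiodental while /t͡ʃ/ is postalveolar; the output [ʃ] is postalveolar, matching the trigger — so the feature that spreads is place.
Manner and voice are unchanged, so the assimilation is partial, not total.
The same holds elsewhere in the data: /θ/ → [ʂ] after /ʐ/ (dental → retroflex, matching retroflex) — only place changes, and always toward the preceding segment.
No alternation appears in [vufaðθʊ], [kɪmβo]: there the adjacent consonants already agree in place (/θ/ and /ð/ are both dental; /β/ and /m/ are both bilabial), so these forms are consistent with the same rule.
Since the segment that changes follows the conditioning segment, the assimilation is progressive.

progressive place assimilation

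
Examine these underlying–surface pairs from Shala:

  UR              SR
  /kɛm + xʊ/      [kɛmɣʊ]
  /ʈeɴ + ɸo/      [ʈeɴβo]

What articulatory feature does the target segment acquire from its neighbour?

The segment that alternates is /x/, which surfaces as [ɣ] when adjacent to /m/.
/x/ is voiceless while /m/ is voiced; the output [ɣ] is voiced, matching the trigger — so the feature that spreads is voicing.
The other alternating form patterns the same way: /ɸ/ → [β] after /ɴ/ (voiceless → voiced, matching voiced) — only voicing changes, and always toward the preceding segment.

voicing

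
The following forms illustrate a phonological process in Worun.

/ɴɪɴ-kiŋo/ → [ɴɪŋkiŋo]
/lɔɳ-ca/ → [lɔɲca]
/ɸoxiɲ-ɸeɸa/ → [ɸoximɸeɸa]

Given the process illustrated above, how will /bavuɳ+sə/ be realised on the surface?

[bavunsə]

The data show regressive place assimilation: /ɴ/ → [ŋ] before /k/; /ɳ/ → [ɲ] before /c/; /ɲ/ → [m] before /ɸ/. In each pair only place changes, matching the following consonant, while manner and voice stay constant.
/ɳ/ is a voiced retroflex nasal. The following trigger /s/ is alveolar, so /ɳ/ must become alveolar as well.
A voiced alveolar nasal is [n], so the surface segment is [n].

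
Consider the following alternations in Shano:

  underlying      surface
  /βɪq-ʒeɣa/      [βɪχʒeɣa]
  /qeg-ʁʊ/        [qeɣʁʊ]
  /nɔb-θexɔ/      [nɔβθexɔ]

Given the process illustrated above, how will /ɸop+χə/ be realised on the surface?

[ɸoɸχə]

The data show regressive manner assimilation: /q/ → [χ] before /ʒ/; /g/ → [ɣ] before /ʁ/; /b/ → [β] before /θ/. In each pair only manner changes, matching the following consonant, while place and voice stay constant.
/p/ is a voiceless bilabial stop. The following trigger /χ/ is a fricative, so /p/ must become a fricative as well.
A voiceless bilabial fricative is [ɸ], so the surface segment is [ɸ].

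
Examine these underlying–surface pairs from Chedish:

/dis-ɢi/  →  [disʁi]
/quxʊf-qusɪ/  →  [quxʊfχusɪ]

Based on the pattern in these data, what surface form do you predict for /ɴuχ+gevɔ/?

The data show progressive manner assimilation: /ɢ/ → [ʁ] after /s/; /q/ → [χ] after /f/. In each pair only manner changes, matching the preceding consonant, while place and voice stay constant.
/g/ is a voiced velar stop. The preceding trigger /χ/ is a fricative, so /g/ must become a fricative as well.
A voiced velar fricative is [ɣ], so the surface segment is [ɣ].

[ɴuχɣevɔ]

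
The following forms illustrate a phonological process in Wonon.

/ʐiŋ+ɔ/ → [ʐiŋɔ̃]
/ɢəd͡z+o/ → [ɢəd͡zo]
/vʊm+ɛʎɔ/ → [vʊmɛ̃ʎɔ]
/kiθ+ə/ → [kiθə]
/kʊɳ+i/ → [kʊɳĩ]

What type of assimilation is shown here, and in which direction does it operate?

The vowel /ɔ/ surfaces as nasalised [ɔ̃] next to the preceding nasal /ŋ/ — it has acquired the [+nasal] feature of its neighbour.
The other forms show the same pattern: /ɛ/ → [ɛ̃] after /m/; /i/ → [ĩ] after /ɳ/ — each time a vowel is nasalised next to a preceding nasal.
No change occurs in [ɢəd͡zo], [kiθə] because the vowel at the boundary is adjacent to an oral consonant, not a nasal (/o/ next to /d͡z/; /ə/ next to /θ/).
Because the conditioning nasal is to the left of the vowel that changes, the process is progressive (perseverative).

progressive nasality assimilation (vowel nasalisation)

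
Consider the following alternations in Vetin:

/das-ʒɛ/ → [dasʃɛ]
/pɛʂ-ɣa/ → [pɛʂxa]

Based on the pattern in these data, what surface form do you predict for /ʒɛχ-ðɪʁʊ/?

The data show progressive voicing assimilation: /ʒ/ → [ʃ] after /s/; /ɣ/ → [x] after /ʂ/. In each pair only voicing changes, matching the preceding consonant, while place and manner stay constant.
/ð/ is a voiced dental fricative. The preceding trigger /χ/ is voiceless, so /ð/ must become voiceless as well.
The voiceless dental fricative is [θ], so /ð/ → [θ].

[ʒɛχθɪʁʊ]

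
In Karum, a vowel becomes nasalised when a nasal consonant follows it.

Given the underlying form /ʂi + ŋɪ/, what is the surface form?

[ʂĩŋɪ]

The vowel /i/ is adjacent to the following nasal /ŋ/, so it acquires [+nasal] and surfaces as [ĩ].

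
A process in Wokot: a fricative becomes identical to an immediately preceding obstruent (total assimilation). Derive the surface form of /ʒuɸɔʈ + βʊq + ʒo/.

/β/ is the segment targeted by the rule; it sits immediately after /ʈ/, so it assimilates completely and surfaces as [ʈ].
The same rule applies at the second boundary: /ʒ/ → [q] next to /q/.

[ʒuɸɔʈʈʊqqo]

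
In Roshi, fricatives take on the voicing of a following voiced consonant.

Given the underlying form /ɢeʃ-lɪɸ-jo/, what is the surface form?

[ɢeʒlɪβjo]

/ʃ/ is a voiceless postalveolar fricative. The following trigger /l/ is voiced, so /ʃ/ must become voiced as well.
The voiced postalveolar fricative is [ʒ], so /ʃ/ → [ʒ].
The same rule applies at the second boundary: /ɸ/ → [β] next to /j/.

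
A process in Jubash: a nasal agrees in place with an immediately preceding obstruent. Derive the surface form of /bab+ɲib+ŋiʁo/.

[babmibmiʁo]

/ɲ/ is a voiced palatal nasal. The preceding trigger /b/ is bilabial, so /ɲ/ must become bilabial as well.
A voiced bilabial nasal is [m], so the surface segment is [m].
The same rule applies at the second boundary: /ŋ/ → [m] next to /b/.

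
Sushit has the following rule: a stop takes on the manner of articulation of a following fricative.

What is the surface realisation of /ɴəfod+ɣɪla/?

The rule targets /d/ (voiced alveolar stop), which sits before the trigger /ɣ/ (fricative).
A voiced alveolar fricative is [z], so the surface segment is [z].

[ɴəfozɣɪla]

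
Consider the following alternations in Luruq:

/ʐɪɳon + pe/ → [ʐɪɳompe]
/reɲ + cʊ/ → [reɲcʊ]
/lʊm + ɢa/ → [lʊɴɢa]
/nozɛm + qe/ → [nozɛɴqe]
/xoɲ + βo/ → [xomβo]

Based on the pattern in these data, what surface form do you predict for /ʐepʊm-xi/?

The data show regressive place assimilation: /n/ → [m] before /p/; /m/ → [ɴ] before /ɢ/; /m/ → [ɴ] before /q/; /ɲ/ → [m] before /β/. In each pair only place changes, matching the following consonant, while manner and voice stay constant.
Nothing changes in [reɲcʊ]: there the adjacent consonants already agree in place (/ɲ/ and /c/ are both palatal), so this form is consistent with the same rule.
/m/ is a voiced bilabial nasal. The following trigger /x/ is velar, so /m/ must become velar as well.
The voiced velar nasal is [ŋ], so /m/ → [ŋ].

[ʐepʊŋxi]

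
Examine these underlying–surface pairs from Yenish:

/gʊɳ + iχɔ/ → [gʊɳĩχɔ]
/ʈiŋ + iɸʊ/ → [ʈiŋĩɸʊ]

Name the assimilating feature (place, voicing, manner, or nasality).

The vowel /i/ surfaces as nasalised [ĩ] next to the preceding nasal /ɳ/ — it has acquired the [+nasal] feature of its neighbour.
Likewise in the remaining data: /i/ → [ĩ] after /ŋ/ — each time a vowel is nasalised next to a preceding nasal.

nasality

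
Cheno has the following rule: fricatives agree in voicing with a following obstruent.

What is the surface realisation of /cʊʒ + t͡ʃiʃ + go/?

/ʒ/ is a voiced postalveolar fricative. The following trigger /t͡ʃ/ is voiceless, so /ʒ/ must become voiceless as well.
A voiceless postalveolar fricative is [ʃ], so the surface segment is [ʃ].
At the second juncture, /ʃ/ likewise becomes [ʒ] adjacent to /g/.

[cʊʃt͡ʃiʒgo]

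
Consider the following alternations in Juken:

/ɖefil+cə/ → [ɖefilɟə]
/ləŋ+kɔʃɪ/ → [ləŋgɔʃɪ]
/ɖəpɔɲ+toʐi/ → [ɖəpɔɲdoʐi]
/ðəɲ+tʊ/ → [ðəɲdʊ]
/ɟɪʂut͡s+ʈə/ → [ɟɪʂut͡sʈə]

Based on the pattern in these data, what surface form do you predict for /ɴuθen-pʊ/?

The data show progressive voicing assimilation: /c/ → [ɟ] after /l/; /k/ → [g] after /ŋ/; /t/ → [d] after /ɲ/. In each pair only voicing changes, matching the preceding consonant, while place and manner stay constant.
Nothing changes in [ɟɪʂut͡sʈə]: there the adjacent consonants already agree in voicing (/ʈ/ and /t͡s/ are both voiceless), so this form is consistent with the same rule.
/p/ is a voiceless bilabial stop. The preceding trigger /n/ is voiced, so /p/ must become voiced as well.
Changing only its voicing to voiced gives [b] — the voiced bilabial stop.

[ɴuθenbʊ]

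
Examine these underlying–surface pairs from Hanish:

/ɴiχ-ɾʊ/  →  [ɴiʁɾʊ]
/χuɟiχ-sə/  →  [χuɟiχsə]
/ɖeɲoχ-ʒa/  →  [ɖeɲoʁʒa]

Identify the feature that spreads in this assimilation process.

The segment that alternates is /χ/, which surfaces as [ʁ] when adjacent to /ɾ/.
The change voiceless → voiced matches the voicing of the following /ɾ/, identifying this as voicing assimilation.
The same holds elsewhere in the data: /χ/ → [ʁ] before /ʒ/ (voiceless → voiced, matching voiced) — only voicing changes, and always toward the following segment.
Nothing changes in [χuɟiχsə]: there the adjacent consonants already agree in voicing (/χ/ and /s/ are both voiceless), so this form is consistent with the same rule.

voicing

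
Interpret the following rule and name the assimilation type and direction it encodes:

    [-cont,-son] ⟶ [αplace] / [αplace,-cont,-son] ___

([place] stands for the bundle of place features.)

progressive place assimilation

The shared variable α links the value of the place features (abbreviated [place]) on the target to the same value on the neighbouring segment, so place is the feature that assimilates.
Since the environment is written before the underscore, the trigger precedes the target; the direction is progressive.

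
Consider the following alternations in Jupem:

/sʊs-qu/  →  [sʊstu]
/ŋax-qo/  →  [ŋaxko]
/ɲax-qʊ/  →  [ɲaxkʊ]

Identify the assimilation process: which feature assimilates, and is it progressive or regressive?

progressive place assimilation

Comparing underlying and surface forms, /q/ → [t] is the alternation; the neighbouring /s/ is constant.
/q/ is uvular while /s/ is alveolar; the output [t] is alveolar, matching the trigger — so the feature that spreads is place.
Manner and voice are unchanged, so the assimilation is partial, not total.
The same holds elsewhere in the data: /q/ → [k] after /x/ (uvular → velar, matching velar) — only place changes, and always toward the preceding segment.
Since the segment that changes follows the conditioning segment, the assimilation is progressive.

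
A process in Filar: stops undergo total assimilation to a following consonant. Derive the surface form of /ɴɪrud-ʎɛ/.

[ɴɪruʎʎɛ]

/d/ is the segment targeted by the rule; it sits immediately before /ʎ/, so it assimilates completely and surfaces as [ʎ].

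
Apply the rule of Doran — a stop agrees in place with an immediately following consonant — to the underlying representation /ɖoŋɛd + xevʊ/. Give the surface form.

The rule targets /d/ (voiced alveolar stop), which sits before the trigger /x/ (velar).
A voiced velar stop is [g], so the surface segment is [g].

[ɖoŋɛgxevʊ]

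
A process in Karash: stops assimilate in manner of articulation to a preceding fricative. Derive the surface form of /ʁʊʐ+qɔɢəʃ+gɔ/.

The rule targets /q/ (voiceless uvular stop), which sits after the trigger /ʐ/ (fricative).
Changing only its manner to fricative gives [χ] — the voiceless uvular fricative.
The same rule applies at the second boundary: /g/ → [ɣ] next to /ʃ/.

[ʁʊʐχɔɢəʃɣɔ]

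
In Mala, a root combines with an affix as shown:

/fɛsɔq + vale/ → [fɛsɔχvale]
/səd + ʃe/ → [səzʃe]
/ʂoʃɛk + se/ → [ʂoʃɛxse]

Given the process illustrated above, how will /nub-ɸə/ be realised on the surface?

The data show regressive manner assimilation: /q/ → [χ] before /v/; /d/ → [z] before /ʃ/; /k/ → [x] before /s/. In each pair only manner changes, matching the following consonant, while place and voice stay constant.
/b/ is a voiced bilabial stop. The following trigger /ɸ/ is a fricative, so /b/ must become a fricative as well.
The voiced bilabial fricative is [β], so /b/ → [β].

[nuβɸə]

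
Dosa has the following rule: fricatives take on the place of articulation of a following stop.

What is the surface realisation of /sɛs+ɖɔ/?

/s/ is a voiceless alveolar fricative. The following trigger /ɖ/ is retroflex, so /s/ must become retroflex as well.
The voiceless retroflex fricative is [ʂ], so /s/ → [ʂ].

[sɛʂɖɔ]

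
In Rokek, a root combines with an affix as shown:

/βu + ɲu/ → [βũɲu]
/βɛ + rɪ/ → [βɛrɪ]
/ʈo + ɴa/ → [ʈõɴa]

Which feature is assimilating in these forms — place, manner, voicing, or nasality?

nasality

The vowel /u/ surfaces as nasalised [ũ] next to the following nasal /ɲ/ — it has acquired the [+nasal] feature of its neighbour.
The other form shows the same pattern: /o/ → [õ] before /ɴ/ — each time a vowel is nasalised next to a following nasal.
No change occurs in [βɛrɪ] because the vowel at the boundary is adjacent to an oral consonant, not a nasal (/ɛ/ next to /r/).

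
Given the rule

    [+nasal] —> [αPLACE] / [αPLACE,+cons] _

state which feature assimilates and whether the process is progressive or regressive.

The rule copies the place features (abbreviated [PLACE]) from the environment onto the target, so the assimilating feature is place.
The conditioning segment sits to the left of the focus bar, meaning the trigger precedes the segment that changes — progressive assimilation.

progressive place assimilation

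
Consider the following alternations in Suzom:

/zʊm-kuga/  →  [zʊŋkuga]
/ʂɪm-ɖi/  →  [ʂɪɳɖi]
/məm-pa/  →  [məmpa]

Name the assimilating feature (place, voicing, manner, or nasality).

Underlying /m/ is realised as [ŋ] next to /k/; /k/ itself does not change.
/m/ is bilabial while /k/ is velar; the output [ŋ] is velar, matching the trigger — so the feature that spreads is place.
The other alternating form patterns the same way: /m/ → [ɳ] before /ɖ/ (bilabial → retroflex, matching retroflex) — only place changes, and always toward the following segment.
No alternation appears in [məmpa]: there the adjacent consonants already agree in place (/m/ and /p/ are both bilabial), so this form is consistent with the same rule.

place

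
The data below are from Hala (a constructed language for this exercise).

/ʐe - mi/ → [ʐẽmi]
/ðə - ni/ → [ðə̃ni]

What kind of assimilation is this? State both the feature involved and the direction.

The vowel /e/ surfaces as nasalised [ẽ] next to the following nasal /m/ — it has acquired the [+nasal] feature of its neighbour.
The other form shows the same pattern: /ə/ → [ə̃] before /n/ — each time a vowel is nasalised next to a following nasal.
Because the conditioning nasal is to the right of the vowel that changes, the process is regressive (anticipatory).

regressive nasality assimilation (vowel nasalisation)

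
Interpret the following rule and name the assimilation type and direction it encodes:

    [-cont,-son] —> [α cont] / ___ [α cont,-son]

The shared variable α links the value of [cont] on the target to that of the neighbouring obstruent. [cont] distinguishes stops from fricatives — a manner-of-articulation feature — so this is manner assimilation.
The conditioning segment sits to the right of the focus bar, meaning the trigger follows the segment that changes — regressive assimilation.

regressive manner assimilation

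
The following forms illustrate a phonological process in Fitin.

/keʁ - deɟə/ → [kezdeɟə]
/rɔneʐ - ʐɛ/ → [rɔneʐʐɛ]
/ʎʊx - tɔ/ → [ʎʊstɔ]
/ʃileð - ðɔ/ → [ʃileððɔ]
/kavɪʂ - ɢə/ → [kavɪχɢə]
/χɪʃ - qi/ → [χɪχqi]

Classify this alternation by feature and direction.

Comparing underlying and surface forms, /ʁ/ → [z] is the alternation; the neighbouring /d/ is constant.
/ʁ/ is uvular while /d/ is alveolar; the output [z] is alveolar, matching the trigger — so the feature that spreads is place.
Manner and voice are unchanged, so the assimilation is partial, not total.
Checking the remaining alternations: /x/ → [s] before /t/ (velar → alveolar, matching alveolar); /ʂ/ → [χ] before /ɢ/ (retroflex → uvular, matching uvular); /ʃ/ → [χ] before /q/ (postalveolar → uvular, matching uvular) — only place changes, and always toward the following segment.
No alternation appears in [rɔneʐʐɛ], [ʃileððɔ]: there the adjacent consonants already agree in place (/ʐ/ and /ʐ/ are both retroflex; /ð/ and /ð/ are both dental), so these forms are consistent with the same rule.
The trigger is the following segment, so the direction is regressive (anticipatory).

regressive place assimilation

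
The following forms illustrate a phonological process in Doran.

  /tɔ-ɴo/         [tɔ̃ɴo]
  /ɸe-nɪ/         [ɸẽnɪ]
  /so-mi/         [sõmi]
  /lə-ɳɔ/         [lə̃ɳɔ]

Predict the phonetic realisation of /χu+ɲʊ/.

The data show regressive nasality assimilation (vowel nasalisation): /ɔ/ → [ɔ̃] before /ɴ/; /e/ → [ẽ] before /n/; /o/ → [õ] before /m/; /ə/ → [ə̃] before /ɳ/ — a vowel is nasalised by an immediately following nasal consonant.
The vowel /u/ is adjacent to the following nasal /ɲ/, so it acquires [+nasal] and surfaces as [ũ].

[χũɲʊ]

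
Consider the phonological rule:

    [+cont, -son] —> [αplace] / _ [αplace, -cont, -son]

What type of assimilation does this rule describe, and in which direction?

regressive place assimilation

The rule copies the place features (abbreviated [place]) from the environment onto the target, so the assimilating feature is place.
Since the environment is written after the underscore, the trigger follows the target; the direction is regressive.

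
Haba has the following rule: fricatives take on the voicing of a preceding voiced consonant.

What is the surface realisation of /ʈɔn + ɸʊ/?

/ɸ/ is a voiceless bilabial fricative. The preceding trigger /n/ is voiced, so /ɸ/ must become voiced as well.
The voiced bilabial fricative is [β], so /ɸ/ → [β].

[ʈɔnβʊ]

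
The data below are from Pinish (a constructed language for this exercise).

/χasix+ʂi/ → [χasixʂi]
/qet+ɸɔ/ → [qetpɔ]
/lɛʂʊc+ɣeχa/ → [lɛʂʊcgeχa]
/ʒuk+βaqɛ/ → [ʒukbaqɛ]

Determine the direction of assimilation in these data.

progressive

The segment that alternates is /ɸ/, which surfaces as [p] when adjacent to /t/.
/ɸ/ is a fricative while /t/ is a stop; the output [p] is a stop, matching the trigger — so the feature that spreads is manner.
The other alternating forms pattern the same way: /ɣ/ → [g] after /c/ (fricative → stop, matching a stop); /β/ → [b] after /k/ (fricative → stop, matching a stop) — only manner changes, and always toward the preceding segment.
Nothing changes in [χasixʂi]: there the adjacent consonants already agree in manner (/ʂ/ and /x/ are both fricatives), so this form is consistent with the same rule.
Since the segment that changes follows the conditioning segment, the assimilation is progressive.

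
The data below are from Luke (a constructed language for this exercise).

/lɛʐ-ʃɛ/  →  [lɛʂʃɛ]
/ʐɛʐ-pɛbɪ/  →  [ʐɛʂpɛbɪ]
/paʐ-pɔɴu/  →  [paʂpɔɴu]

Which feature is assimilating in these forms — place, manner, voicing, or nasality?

voicing

Underlying /ʐ/ is realised as [ʂ] next to /ʃ/; /ʃ/ itself does not change.
The change voiced → voiceless matches the voicing of the following /ʃ/, identifying this as voicing assimilation.
Checking the remaining alternation: /ʐ/ → [ʂ] before /p/ (voiced → voiceless, matching voiceless) — only voicing changes, and always toward the following segment.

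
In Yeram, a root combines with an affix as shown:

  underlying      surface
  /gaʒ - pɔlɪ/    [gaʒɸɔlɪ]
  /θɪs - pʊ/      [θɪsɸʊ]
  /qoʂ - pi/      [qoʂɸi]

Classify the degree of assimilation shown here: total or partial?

Comparing underlying and surface forms, /p/ → [ɸ] is the alternation; the neighbouring /ʒ/ is constant.
/p/ is a stop while /ʒ/ is a fricative; the output [ɸ] is a fricative, matching the trigger — so the feature that spreads is manner.
Place and voice are unchanged, so the assimilation is partial, not total.
Checking the remaining alternations: /p/ → [ɸ] after /s/ (stop → fricative, matching a fricative); /p/ → [ɸ] after /ʂ/ (stop → fricative, matching a fricative) — only manner changes, and always toward the preceding segment.

partial assimilation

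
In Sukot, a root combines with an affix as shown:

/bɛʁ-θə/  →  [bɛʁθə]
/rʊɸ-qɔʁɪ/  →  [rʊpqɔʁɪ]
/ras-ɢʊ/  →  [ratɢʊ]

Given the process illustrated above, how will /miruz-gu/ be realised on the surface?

The data show regressive manner assimilation: /ɸ/ → [p] before /q/; /s/ → [t] before /ɢ/. In each pair only manner changes, matching the following consonant, while place and voice stay constant.
No alternation appears in [bɛʁθə]: there the adjacent consonants already agree in manner (/ʁ/ and /θ/ are both fricatives), so this form is consistent with the same rule.
The rule targets /z/ (voiced alveolar fricative), which sits before the trigger /g/ (stop).
The voiced alveolar stop is [d], so /z/ → [d].

[mirudgu]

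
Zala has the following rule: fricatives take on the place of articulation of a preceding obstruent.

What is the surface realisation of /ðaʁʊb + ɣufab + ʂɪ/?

[ðaʁʊbβufabɸɪ]

The rule targets /ɣ/ (voiced velar fricative), which sits after the trigger /b/ (bilabial).
A voiced bilabial fricative is [β], so the surface segment is [β].
At the second juncture, /ʂ/ likewise becomes [ɸ] adjacent to /b/.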